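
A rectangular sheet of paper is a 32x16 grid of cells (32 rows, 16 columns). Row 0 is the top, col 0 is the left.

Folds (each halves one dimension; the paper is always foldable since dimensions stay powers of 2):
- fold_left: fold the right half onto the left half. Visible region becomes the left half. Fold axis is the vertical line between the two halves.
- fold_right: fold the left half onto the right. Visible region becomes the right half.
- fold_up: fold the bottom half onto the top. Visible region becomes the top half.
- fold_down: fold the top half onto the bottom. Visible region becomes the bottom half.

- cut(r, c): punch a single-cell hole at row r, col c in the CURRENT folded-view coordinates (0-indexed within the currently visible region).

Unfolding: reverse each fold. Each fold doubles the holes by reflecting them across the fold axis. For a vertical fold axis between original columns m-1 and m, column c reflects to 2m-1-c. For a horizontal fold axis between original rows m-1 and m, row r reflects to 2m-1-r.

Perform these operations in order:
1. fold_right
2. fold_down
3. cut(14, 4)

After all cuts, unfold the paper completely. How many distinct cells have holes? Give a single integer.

Op 1 fold_right: fold axis v@8; visible region now rows[0,32) x cols[8,16) = 32x8
Op 2 fold_down: fold axis h@16; visible region now rows[16,32) x cols[8,16) = 16x8
Op 3 cut(14, 4): punch at orig (30,12); cuts so far [(30, 12)]; region rows[16,32) x cols[8,16) = 16x8
Unfold 1 (reflect across h@16): 2 holes -> [(1, 12), (30, 12)]
Unfold 2 (reflect across v@8): 4 holes -> [(1, 3), (1, 12), (30, 3), (30, 12)]

Answer: 4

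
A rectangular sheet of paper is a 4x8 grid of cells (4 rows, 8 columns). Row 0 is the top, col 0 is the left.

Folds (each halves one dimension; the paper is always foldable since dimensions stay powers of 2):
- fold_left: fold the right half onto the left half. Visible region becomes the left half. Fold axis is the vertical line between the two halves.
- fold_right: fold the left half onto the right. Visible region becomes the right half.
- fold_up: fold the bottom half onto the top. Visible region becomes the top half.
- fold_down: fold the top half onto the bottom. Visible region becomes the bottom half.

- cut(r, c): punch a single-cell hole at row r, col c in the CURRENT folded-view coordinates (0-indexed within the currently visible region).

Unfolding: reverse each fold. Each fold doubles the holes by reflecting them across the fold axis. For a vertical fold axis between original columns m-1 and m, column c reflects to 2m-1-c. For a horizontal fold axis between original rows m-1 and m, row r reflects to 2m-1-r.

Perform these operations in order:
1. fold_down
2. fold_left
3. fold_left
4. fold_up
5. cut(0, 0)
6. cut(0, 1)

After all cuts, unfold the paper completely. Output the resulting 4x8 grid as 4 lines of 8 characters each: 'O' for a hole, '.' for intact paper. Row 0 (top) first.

Answer: OOOOOOOO
OOOOOOOO
OOOOOOOO
OOOOOOOO

Derivation:
Op 1 fold_down: fold axis h@2; visible region now rows[2,4) x cols[0,8) = 2x8
Op 2 fold_left: fold axis v@4; visible region now rows[2,4) x cols[0,4) = 2x4
Op 3 fold_left: fold axis v@2; visible region now rows[2,4) x cols[0,2) = 2x2
Op 4 fold_up: fold axis h@3; visible region now rows[2,3) x cols[0,2) = 1x2
Op 5 cut(0, 0): punch at orig (2,0); cuts so far [(2, 0)]; region rows[2,3) x cols[0,2) = 1x2
Op 6 cut(0, 1): punch at orig (2,1); cuts so far [(2, 0), (2, 1)]; region rows[2,3) x cols[0,2) = 1x2
Unfold 1 (reflect across h@3): 4 holes -> [(2, 0), (2, 1), (3, 0), (3, 1)]
Unfold 2 (reflect across v@2): 8 holes -> [(2, 0), (2, 1), (2, 2), (2, 3), (3, 0), (3, 1), (3, 2), (3, 3)]
Unfold 3 (reflect across v@4): 16 holes -> [(2, 0), (2, 1), (2, 2), (2, 3), (2, 4), (2, 5), (2, 6), (2, 7), (3, 0), (3, 1), (3, 2), (3, 3), (3, 4), (3, 5), (3, 6), (3, 7)]
Unfold 4 (reflect across h@2): 32 holes -> [(0, 0), (0, 1), (0, 2), (0, 3), (0, 4), (0, 5), (0, 6), (0, 7), (1, 0), (1, 1), (1, 2), (1, 3), (1, 4), (1, 5), (1, 6), (1, 7), (2, 0), (2, 1), (2, 2), (2, 3), (2, 4), (2, 5), (2, 6), (2, 7), (3, 0), (3, 1), (3, 2), (3, 3), (3, 4), (3, 5), (3, 6), (3, 7)]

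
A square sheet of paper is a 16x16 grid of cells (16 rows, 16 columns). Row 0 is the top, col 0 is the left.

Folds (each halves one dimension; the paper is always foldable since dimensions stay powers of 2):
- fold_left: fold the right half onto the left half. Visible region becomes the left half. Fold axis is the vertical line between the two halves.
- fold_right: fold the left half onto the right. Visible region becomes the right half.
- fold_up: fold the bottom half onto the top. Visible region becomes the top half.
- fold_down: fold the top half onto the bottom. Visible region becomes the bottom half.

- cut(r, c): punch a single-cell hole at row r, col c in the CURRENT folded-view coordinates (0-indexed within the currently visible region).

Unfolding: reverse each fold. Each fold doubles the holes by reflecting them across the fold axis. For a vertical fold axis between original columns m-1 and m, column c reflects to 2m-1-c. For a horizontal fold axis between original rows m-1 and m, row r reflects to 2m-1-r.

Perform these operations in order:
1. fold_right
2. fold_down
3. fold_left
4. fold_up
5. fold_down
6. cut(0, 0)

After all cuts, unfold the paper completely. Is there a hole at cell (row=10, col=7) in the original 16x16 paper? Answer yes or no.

Answer: yes

Derivation:
Op 1 fold_right: fold axis v@8; visible region now rows[0,16) x cols[8,16) = 16x8
Op 2 fold_down: fold axis h@8; visible region now rows[8,16) x cols[8,16) = 8x8
Op 3 fold_left: fold axis v@12; visible region now rows[8,16) x cols[8,12) = 8x4
Op 4 fold_up: fold axis h@12; visible region now rows[8,12) x cols[8,12) = 4x4
Op 5 fold_down: fold axis h@10; visible region now rows[10,12) x cols[8,12) = 2x4
Op 6 cut(0, 0): punch at orig (10,8); cuts so far [(10, 8)]; region rows[10,12) x cols[8,12) = 2x4
Unfold 1 (reflect across h@10): 2 holes -> [(9, 8), (10, 8)]
Unfold 2 (reflect across h@12): 4 holes -> [(9, 8), (10, 8), (13, 8), (14, 8)]
Unfold 3 (reflect across v@12): 8 holes -> [(9, 8), (9, 15), (10, 8), (10, 15), (13, 8), (13, 15), (14, 8), (14, 15)]
Unfold 4 (reflect across h@8): 16 holes -> [(1, 8), (1, 15), (2, 8), (2, 15), (5, 8), (5, 15), (6, 8), (6, 15), (9, 8), (9, 15), (10, 8), (10, 15), (13, 8), (13, 15), (14, 8), (14, 15)]
Unfold 5 (reflect across v@8): 32 holes -> [(1, 0), (1, 7), (1, 8), (1, 15), (2, 0), (2, 7), (2, 8), (2, 15), (5, 0), (5, 7), (5, 8), (5, 15), (6, 0), (6, 7), (6, 8), (6, 15), (9, 0), (9, 7), (9, 8), (9, 15), (10, 0), (10, 7), (10, 8), (10, 15), (13, 0), (13, 7), (13, 8), (13, 15), (14, 0), (14, 7), (14, 8), (14, 15)]
Holes: [(1, 0), (1, 7), (1, 8), (1, 15), (2, 0), (2, 7), (2, 8), (2, 15), (5, 0), (5, 7), (5, 8), (5, 15), (6, 0), (6, 7), (6, 8), (6, 15), (9, 0), (9, 7), (9, 8), (9, 15), (10, 0), (10, 7), (10, 8), (10, 15), (13, 0), (13, 7), (13, 8), (13, 15), (14, 0), (14, 7), (14, 8), (14, 15)]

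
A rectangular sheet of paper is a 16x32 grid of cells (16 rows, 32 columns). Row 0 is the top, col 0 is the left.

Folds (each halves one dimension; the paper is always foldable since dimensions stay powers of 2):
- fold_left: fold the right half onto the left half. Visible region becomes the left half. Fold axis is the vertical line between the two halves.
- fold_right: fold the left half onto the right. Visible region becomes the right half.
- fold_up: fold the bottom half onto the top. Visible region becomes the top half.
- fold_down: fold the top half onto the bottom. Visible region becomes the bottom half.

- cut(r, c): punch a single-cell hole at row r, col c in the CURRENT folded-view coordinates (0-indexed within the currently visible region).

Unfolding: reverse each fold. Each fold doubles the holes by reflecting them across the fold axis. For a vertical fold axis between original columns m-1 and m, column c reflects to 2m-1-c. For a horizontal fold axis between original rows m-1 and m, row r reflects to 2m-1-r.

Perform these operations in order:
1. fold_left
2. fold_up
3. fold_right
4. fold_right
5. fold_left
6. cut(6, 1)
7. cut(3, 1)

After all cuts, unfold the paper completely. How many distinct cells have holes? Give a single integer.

Answer: 64

Derivation:
Op 1 fold_left: fold axis v@16; visible region now rows[0,16) x cols[0,16) = 16x16
Op 2 fold_up: fold axis h@8; visible region now rows[0,8) x cols[0,16) = 8x16
Op 3 fold_right: fold axis v@8; visible region now rows[0,8) x cols[8,16) = 8x8
Op 4 fold_right: fold axis v@12; visible region now rows[0,8) x cols[12,16) = 8x4
Op 5 fold_left: fold axis v@14; visible region now rows[0,8) x cols[12,14) = 8x2
Op 6 cut(6, 1): punch at orig (6,13); cuts so far [(6, 13)]; region rows[0,8) x cols[12,14) = 8x2
Op 7 cut(3, 1): punch at orig (3,13); cuts so far [(3, 13), (6, 13)]; region rows[0,8) x cols[12,14) = 8x2
Unfold 1 (reflect across v@14): 4 holes -> [(3, 13), (3, 14), (6, 13), (6, 14)]
Unfold 2 (reflect across v@12): 8 holes -> [(3, 9), (3, 10), (3, 13), (3, 14), (6, 9), (6, 10), (6, 13), (6, 14)]
Unfold 3 (reflect across v@8): 16 holes -> [(3, 1), (3, 2), (3, 5), (3, 6), (3, 9), (3, 10), (3, 13), (3, 14), (6, 1), (6, 2), (6, 5), (6, 6), (6, 9), (6, 10), (6, 13), (6, 14)]
Unfold 4 (reflect across h@8): 32 holes -> [(3, 1), (3, 2), (3, 5), (3, 6), (3, 9), (3, 10), (3, 13), (3, 14), (6, 1), (6, 2), (6, 5), (6, 6), (6, 9), (6, 10), (6, 13), (6, 14), (9, 1), (9, 2), (9, 5), (9, 6), (9, 9), (9, 10), (9, 13), (9, 14), (12, 1), (12, 2), (12, 5), (12, 6), (12, 9), (12, 10), (12, 13), (12, 14)]
Unfold 5 (reflect across v@16): 64 holes -> [(3, 1), (3, 2), (3, 5), (3, 6), (3, 9), (3, 10), (3, 13), (3, 14), (3, 17), (3, 18), (3, 21), (3, 22), (3, 25), (3, 26), (3, 29), (3, 30), (6, 1), (6, 2), (6, 5), (6, 6), (6, 9), (6, 10), (6, 13), (6, 14), (6, 17), (6, 18), (6, 21), (6, 22), (6, 25), (6, 26), (6, 29), (6, 30), (9, 1), (9, 2), (9, 5), (9, 6), (9, 9), (9, 10), (9, 13), (9, 14), (9, 17), (9, 18), (9, 21), (9, 22), (9, 25), (9, 26), (9, 29), (9, 30), (12, 1), (12, 2), (12, 5), (12, 6), (12, 9), (12, 10), (12, 13), (12, 14), (12, 17), (12, 18), (12, 21), (12, 22), (12, 25), (12, 26), (12, 29), (12, 30)]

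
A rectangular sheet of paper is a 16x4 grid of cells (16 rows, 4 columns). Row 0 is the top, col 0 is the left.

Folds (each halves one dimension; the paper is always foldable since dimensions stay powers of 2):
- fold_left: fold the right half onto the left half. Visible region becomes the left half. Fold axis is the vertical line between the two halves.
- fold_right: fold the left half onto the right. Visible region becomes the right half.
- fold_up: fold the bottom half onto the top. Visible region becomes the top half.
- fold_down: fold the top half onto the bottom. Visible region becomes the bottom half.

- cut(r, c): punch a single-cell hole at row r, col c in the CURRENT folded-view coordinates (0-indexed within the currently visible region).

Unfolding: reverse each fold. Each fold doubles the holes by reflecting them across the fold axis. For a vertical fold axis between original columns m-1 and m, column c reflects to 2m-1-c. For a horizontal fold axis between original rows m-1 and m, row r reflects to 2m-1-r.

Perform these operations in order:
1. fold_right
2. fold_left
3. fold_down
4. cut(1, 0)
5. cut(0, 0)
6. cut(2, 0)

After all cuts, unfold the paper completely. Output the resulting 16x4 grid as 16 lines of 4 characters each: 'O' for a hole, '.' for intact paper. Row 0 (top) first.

Answer: ....
....
....
....
....
OOOO
OOOO
OOOO
OOOO
OOOO
OOOO
....
....
....
....
....

Derivation:
Op 1 fold_right: fold axis v@2; visible region now rows[0,16) x cols[2,4) = 16x2
Op 2 fold_left: fold axis v@3; visible region now rows[0,16) x cols[2,3) = 16x1
Op 3 fold_down: fold axis h@8; visible region now rows[8,16) x cols[2,3) = 8x1
Op 4 cut(1, 0): punch at orig (9,2); cuts so far [(9, 2)]; region rows[8,16) x cols[2,3) = 8x1
Op 5 cut(0, 0): punch at orig (8,2); cuts so far [(8, 2), (9, 2)]; region rows[8,16) x cols[2,3) = 8x1
Op 6 cut(2, 0): punch at orig (10,2); cuts so far [(8, 2), (9, 2), (10, 2)]; region rows[8,16) x cols[2,3) = 8x1
Unfold 1 (reflect across h@8): 6 holes -> [(5, 2), (6, 2), (7, 2), (8, 2), (9, 2), (10, 2)]
Unfold 2 (reflect across v@3): 12 holes -> [(5, 2), (5, 3), (6, 2), (6, 3), (7, 2), (7, 3), (8, 2), (8, 3), (9, 2), (9, 3), (10, 2), (10, 3)]
Unfold 3 (reflect across v@2): 24 holes -> [(5, 0), (5, 1), (5, 2), (5, 3), (6, 0), (6, 1), (6, 2), (6, 3), (7, 0), (7, 1), (7, 2), (7, 3), (8, 0), (8, 1), (8, 2), (8, 3), (9, 0), (9, 1), (9, 2), (9, 3), (10, 0), (10, 1), (10, 2), (10, 3)]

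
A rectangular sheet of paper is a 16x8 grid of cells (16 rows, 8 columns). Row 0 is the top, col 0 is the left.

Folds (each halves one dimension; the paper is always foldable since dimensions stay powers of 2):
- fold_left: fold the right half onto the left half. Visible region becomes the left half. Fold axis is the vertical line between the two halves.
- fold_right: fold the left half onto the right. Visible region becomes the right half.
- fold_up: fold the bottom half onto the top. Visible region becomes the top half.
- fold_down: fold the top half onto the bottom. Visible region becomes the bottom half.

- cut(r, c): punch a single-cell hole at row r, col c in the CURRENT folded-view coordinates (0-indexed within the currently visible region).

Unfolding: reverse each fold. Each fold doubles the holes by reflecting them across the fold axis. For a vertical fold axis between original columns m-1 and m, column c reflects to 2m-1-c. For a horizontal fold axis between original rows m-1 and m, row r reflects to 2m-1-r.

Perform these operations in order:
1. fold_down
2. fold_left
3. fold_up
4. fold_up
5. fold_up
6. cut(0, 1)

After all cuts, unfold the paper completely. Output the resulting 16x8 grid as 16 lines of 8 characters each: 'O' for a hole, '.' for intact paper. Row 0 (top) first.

Op 1 fold_down: fold axis h@8; visible region now rows[8,16) x cols[0,8) = 8x8
Op 2 fold_left: fold axis v@4; visible region now rows[8,16) x cols[0,4) = 8x4
Op 3 fold_up: fold axis h@12; visible region now rows[8,12) x cols[0,4) = 4x4
Op 4 fold_up: fold axis h@10; visible region now rows[8,10) x cols[0,4) = 2x4
Op 5 fold_up: fold axis h@9; visible region now rows[8,9) x cols[0,4) = 1x4
Op 6 cut(0, 1): punch at orig (8,1); cuts so far [(8, 1)]; region rows[8,9) x cols[0,4) = 1x4
Unfold 1 (reflect across h@9): 2 holes -> [(8, 1), (9, 1)]
Unfold 2 (reflect across h@10): 4 holes -> [(8, 1), (9, 1), (10, 1), (11, 1)]
Unfold 3 (reflect across h@12): 8 holes -> [(8, 1), (9, 1), (10, 1), (11, 1), (12, 1), (13, 1), (14, 1), (15, 1)]
Unfold 4 (reflect across v@4): 16 holes -> [(8, 1), (8, 6), (9, 1), (9, 6), (10, 1), (10, 6), (11, 1), (11, 6), (12, 1), (12, 6), (13, 1), (13, 6), (14, 1), (14, 6), (15, 1), (15, 6)]
Unfold 5 (reflect across h@8): 32 holes -> [(0, 1), (0, 6), (1, 1), (1, 6), (2, 1), (2, 6), (3, 1), (3, 6), (4, 1), (4, 6), (5, 1), (5, 6), (6, 1), (6, 6), (7, 1), (7, 6), (8, 1), (8, 6), (9, 1), (9, 6), (10, 1), (10, 6), (11, 1), (11, 6), (12, 1), (12, 6), (13, 1), (13, 6), (14, 1), (14, 6), (15, 1), (15, 6)]

Answer: .O....O.
.O....O.
.O....O.
.O....O.
.O....O.
.O....O.
.O....O.
.O....O.
.O....O.
.O....O.
.O....O.
.O....O.
.O....O.
.O....O.
.O....O.
.O....O.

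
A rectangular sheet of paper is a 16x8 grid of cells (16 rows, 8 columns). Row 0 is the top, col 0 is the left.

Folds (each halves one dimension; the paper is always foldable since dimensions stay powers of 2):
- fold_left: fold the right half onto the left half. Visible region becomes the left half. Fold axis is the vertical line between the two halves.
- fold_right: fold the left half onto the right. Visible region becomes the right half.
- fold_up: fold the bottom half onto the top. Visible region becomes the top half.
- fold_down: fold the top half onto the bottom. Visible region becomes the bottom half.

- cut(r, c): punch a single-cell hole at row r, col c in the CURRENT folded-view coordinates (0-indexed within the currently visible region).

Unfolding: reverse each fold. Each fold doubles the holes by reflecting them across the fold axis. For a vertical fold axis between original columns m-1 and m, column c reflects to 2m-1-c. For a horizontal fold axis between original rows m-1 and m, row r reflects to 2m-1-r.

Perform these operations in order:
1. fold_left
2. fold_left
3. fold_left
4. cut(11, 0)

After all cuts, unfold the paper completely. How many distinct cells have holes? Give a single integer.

Op 1 fold_left: fold axis v@4; visible region now rows[0,16) x cols[0,4) = 16x4
Op 2 fold_left: fold axis v@2; visible region now rows[0,16) x cols[0,2) = 16x2
Op 3 fold_left: fold axis v@1; visible region now rows[0,16) x cols[0,1) = 16x1
Op 4 cut(11, 0): punch at orig (11,0); cuts so far [(11, 0)]; region rows[0,16) x cols[0,1) = 16x1
Unfold 1 (reflect across v@1): 2 holes -> [(11, 0), (11, 1)]
Unfold 2 (reflect across v@2): 4 holes -> [(11, 0), (11, 1), (11, 2), (11, 3)]
Unfold 3 (reflect across v@4): 8 holes -> [(11, 0), (11, 1), (11, 2), (11, 3), (11, 4), (11, 5), (11, 6), (11, 7)]

Answer: 8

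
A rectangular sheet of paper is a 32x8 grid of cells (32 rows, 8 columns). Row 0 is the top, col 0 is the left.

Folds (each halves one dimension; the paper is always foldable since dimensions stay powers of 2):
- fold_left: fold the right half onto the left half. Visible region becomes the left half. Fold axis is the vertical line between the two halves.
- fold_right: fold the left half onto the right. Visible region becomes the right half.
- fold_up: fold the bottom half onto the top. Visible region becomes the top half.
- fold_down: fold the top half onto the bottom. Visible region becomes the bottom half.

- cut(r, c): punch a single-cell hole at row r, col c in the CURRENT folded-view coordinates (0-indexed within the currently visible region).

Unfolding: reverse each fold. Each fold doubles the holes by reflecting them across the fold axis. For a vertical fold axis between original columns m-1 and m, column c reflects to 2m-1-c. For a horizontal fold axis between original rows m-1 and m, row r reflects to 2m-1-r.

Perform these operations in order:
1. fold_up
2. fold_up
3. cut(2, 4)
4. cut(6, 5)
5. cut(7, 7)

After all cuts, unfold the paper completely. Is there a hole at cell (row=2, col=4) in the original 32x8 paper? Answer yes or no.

Answer: yes

Derivation:
Op 1 fold_up: fold axis h@16; visible region now rows[0,16) x cols[0,8) = 16x8
Op 2 fold_up: fold axis h@8; visible region now rows[0,8) x cols[0,8) = 8x8
Op 3 cut(2, 4): punch at orig (2,4); cuts so far [(2, 4)]; region rows[0,8) x cols[0,8) = 8x8
Op 4 cut(6, 5): punch at orig (6,5); cuts so far [(2, 4), (6, 5)]; region rows[0,8) x cols[0,8) = 8x8
Op 5 cut(7, 7): punch at orig (7,7); cuts so far [(2, 4), (6, 5), (7, 7)]; region rows[0,8) x cols[0,8) = 8x8
Unfold 1 (reflect across h@8): 6 holes -> [(2, 4), (6, 5), (7, 7), (8, 7), (9, 5), (13, 4)]
Unfold 2 (reflect across h@16): 12 holes -> [(2, 4), (6, 5), (7, 7), (8, 7), (9, 5), (13, 4), (18, 4), (22, 5), (23, 7), (24, 7), (25, 5), (29, 4)]
Holes: [(2, 4), (6, 5), (7, 7), (8, 7), (9, 5), (13, 4), (18, 4), (22, 5), (23, 7), (24, 7), (25, 5), (29, 4)]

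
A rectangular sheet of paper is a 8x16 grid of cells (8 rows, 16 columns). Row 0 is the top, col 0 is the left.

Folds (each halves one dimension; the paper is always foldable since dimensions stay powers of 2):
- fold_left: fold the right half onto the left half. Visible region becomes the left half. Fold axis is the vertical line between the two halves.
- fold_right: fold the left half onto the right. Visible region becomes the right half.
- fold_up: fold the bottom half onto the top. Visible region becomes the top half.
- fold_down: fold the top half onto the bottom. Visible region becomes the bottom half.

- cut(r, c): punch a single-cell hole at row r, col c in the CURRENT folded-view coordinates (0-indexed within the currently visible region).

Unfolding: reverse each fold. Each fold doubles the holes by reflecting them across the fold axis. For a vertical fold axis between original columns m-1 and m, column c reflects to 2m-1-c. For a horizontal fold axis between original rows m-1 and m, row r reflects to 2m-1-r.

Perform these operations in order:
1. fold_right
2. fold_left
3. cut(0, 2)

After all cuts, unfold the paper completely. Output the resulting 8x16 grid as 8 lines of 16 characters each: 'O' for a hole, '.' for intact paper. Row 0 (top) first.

Op 1 fold_right: fold axis v@8; visible region now rows[0,8) x cols[8,16) = 8x8
Op 2 fold_left: fold axis v@12; visible region now rows[0,8) x cols[8,12) = 8x4
Op 3 cut(0, 2): punch at orig (0,10); cuts so far [(0, 10)]; region rows[0,8) x cols[8,12) = 8x4
Unfold 1 (reflect across v@12): 2 holes -> [(0, 10), (0, 13)]
Unfold 2 (reflect across v@8): 4 holes -> [(0, 2), (0, 5), (0, 10), (0, 13)]

Answer: ..O..O....O..O..
................
................
................
................
................
................
................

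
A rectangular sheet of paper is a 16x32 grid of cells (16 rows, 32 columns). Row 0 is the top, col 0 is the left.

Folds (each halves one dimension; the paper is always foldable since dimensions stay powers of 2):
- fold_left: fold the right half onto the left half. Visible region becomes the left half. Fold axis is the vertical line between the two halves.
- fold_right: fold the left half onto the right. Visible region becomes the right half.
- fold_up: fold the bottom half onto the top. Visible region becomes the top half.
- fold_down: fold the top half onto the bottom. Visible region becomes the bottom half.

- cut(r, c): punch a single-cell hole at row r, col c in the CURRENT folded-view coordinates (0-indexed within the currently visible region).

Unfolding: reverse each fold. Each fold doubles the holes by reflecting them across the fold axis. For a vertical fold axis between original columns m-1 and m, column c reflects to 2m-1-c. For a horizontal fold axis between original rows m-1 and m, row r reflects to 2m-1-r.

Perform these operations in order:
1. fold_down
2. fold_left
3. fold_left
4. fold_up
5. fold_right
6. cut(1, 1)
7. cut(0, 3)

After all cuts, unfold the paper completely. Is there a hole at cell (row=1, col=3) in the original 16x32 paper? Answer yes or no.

Answer: no

Derivation:
Op 1 fold_down: fold axis h@8; visible region now rows[8,16) x cols[0,32) = 8x32
Op 2 fold_left: fold axis v@16; visible region now rows[8,16) x cols[0,16) = 8x16
Op 3 fold_left: fold axis v@8; visible region now rows[8,16) x cols[0,8) = 8x8
Op 4 fold_up: fold axis h@12; visible region now rows[8,12) x cols[0,8) = 4x8
Op 5 fold_right: fold axis v@4; visible region now rows[8,12) x cols[4,8) = 4x4
Op 6 cut(1, 1): punch at orig (9,5); cuts so far [(9, 5)]; region rows[8,12) x cols[4,8) = 4x4
Op 7 cut(0, 3): punch at orig (8,7); cuts so far [(8, 7), (9, 5)]; region rows[8,12) x cols[4,8) = 4x4
Unfold 1 (reflect across v@4): 4 holes -> [(8, 0), (8, 7), (9, 2), (9, 5)]
Unfold 2 (reflect across h@12): 8 holes -> [(8, 0), (8, 7), (9, 2), (9, 5), (14, 2), (14, 5), (15, 0), (15, 7)]
Unfold 3 (reflect across v@8): 16 holes -> [(8, 0), (8, 7), (8, 8), (8, 15), (9, 2), (9, 5), (9, 10), (9, 13), (14, 2), (14, 5), (14, 10), (14, 13), (15, 0), (15, 7), (15, 8), (15, 15)]
Unfold 4 (reflect across v@16): 32 holes -> [(8, 0), (8, 7), (8, 8), (8, 15), (8, 16), (8, 23), (8, 24), (8, 31), (9, 2), (9, 5), (9, 10), (9, 13), (9, 18), (9, 21), (9, 26), (9, 29), (14, 2), (14, 5), (14, 10), (14, 13), (14, 18), (14, 21), (14, 26), (14, 29), (15, 0), (15, 7), (15, 8), (15, 15), (15, 16), (15, 23), (15, 24), (15, 31)]
Unfold 5 (reflect across h@8): 64 holes -> [(0, 0), (0, 7), (0, 8), (0, 15), (0, 16), (0, 23), (0, 24), (0, 31), (1, 2), (1, 5), (1, 10), (1, 13), (1, 18), (1, 21), (1, 26), (1, 29), (6, 2), (6, 5), (6, 10), (6, 13), (6, 18), (6, 21), (6, 26), (6, 29), (7, 0), (7, 7), (7, 8), (7, 15), (7, 16), (7, 23), (7, 24), (7, 31), (8, 0), (8, 7), (8, 8), (8, 15), (8, 16), (8, 23), (8, 24), (8, 31), (9, 2), (9, 5), (9, 10), (9, 13), (9, 18), (9, 21), (9, 26), (9, 29), (14, 2), (14, 5), (14, 10), (14, 13), (14, 18), (14, 21), (14, 26), (14, 29), (15, 0), (15, 7), (15, 8), (15, 15), (15, 16), (15, 23), (15, 24), (15, 31)]
Holes: [(0, 0), (0, 7), (0, 8), (0, 15), (0, 16), (0, 23), (0, 24), (0, 31), (1, 2), (1, 5), (1, 10), (1, 13), (1, 18), (1, 21), (1, 26), (1, 29), (6, 2), (6, 5), (6, 10), (6, 13), (6, 18), (6, 21), (6, 26), (6, 29), (7, 0), (7, 7), (7, 8), (7, 15), (7, 16), (7, 23), (7, 24), (7, 31), (8, 0), (8, 7), (8, 8), (8, 15), (8, 16), (8, 23), (8, 24), (8, 31), (9, 2), (9, 5), (9, 10), (9, 13), (9, 18), (9, 21), (9, 26), (9, 29), (14, 2), (14, 5), (14, 10), (14, 13), (14, 18), (14, 21), (14, 26), (14, 29), (15, 0), (15, 7), (15, 8), (15, 15), (15, 16), (15, 23), (15, 24), (15, 31)]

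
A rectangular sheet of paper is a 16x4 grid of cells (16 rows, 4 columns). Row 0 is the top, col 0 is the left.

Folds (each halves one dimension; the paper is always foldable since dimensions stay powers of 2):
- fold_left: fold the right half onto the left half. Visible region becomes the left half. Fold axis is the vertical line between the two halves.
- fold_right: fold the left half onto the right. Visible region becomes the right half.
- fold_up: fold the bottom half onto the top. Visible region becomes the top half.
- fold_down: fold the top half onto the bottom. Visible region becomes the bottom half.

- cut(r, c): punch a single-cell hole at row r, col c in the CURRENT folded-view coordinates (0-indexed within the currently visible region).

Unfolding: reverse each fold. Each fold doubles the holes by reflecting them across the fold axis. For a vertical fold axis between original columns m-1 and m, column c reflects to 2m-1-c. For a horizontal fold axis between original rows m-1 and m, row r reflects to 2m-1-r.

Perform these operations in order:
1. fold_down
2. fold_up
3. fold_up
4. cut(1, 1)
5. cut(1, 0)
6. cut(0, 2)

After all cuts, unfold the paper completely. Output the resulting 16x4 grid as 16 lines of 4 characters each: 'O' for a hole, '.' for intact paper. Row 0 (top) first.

Op 1 fold_down: fold axis h@8; visible region now rows[8,16) x cols[0,4) = 8x4
Op 2 fold_up: fold axis h@12; visible region now rows[8,12) x cols[0,4) = 4x4
Op 3 fold_up: fold axis h@10; visible region now rows[8,10) x cols[0,4) = 2x4
Op 4 cut(1, 1): punch at orig (9,1); cuts so far [(9, 1)]; region rows[8,10) x cols[0,4) = 2x4
Op 5 cut(1, 0): punch at orig (9,0); cuts so far [(9, 0), (9, 1)]; region rows[8,10) x cols[0,4) = 2x4
Op 6 cut(0, 2): punch at orig (8,2); cuts so far [(8, 2), (9, 0), (9, 1)]; region rows[8,10) x cols[0,4) = 2x4
Unfold 1 (reflect across h@10): 6 holes -> [(8, 2), (9, 0), (9, 1), (10, 0), (10, 1), (11, 2)]
Unfold 2 (reflect across h@12): 12 holes -> [(8, 2), (9, 0), (9, 1), (10, 0), (10, 1), (11, 2), (12, 2), (13, 0), (13, 1), (14, 0), (14, 1), (15, 2)]
Unfold 3 (reflect across h@8): 24 holes -> [(0, 2), (1, 0), (1, 1), (2, 0), (2, 1), (3, 2), (4, 2), (5, 0), (5, 1), (6, 0), (6, 1), (7, 2), (8, 2), (9, 0), (9, 1), (10, 0), (10, 1), (11, 2), (12, 2), (13, 0), (13, 1), (14, 0), (14, 1), (15, 2)]

Answer: ..O.
OO..
OO..
..O.
..O.
OO..
OO..
..O.
..O.
OO..
OO..
..O.
..O.
OO..
OO..
..O.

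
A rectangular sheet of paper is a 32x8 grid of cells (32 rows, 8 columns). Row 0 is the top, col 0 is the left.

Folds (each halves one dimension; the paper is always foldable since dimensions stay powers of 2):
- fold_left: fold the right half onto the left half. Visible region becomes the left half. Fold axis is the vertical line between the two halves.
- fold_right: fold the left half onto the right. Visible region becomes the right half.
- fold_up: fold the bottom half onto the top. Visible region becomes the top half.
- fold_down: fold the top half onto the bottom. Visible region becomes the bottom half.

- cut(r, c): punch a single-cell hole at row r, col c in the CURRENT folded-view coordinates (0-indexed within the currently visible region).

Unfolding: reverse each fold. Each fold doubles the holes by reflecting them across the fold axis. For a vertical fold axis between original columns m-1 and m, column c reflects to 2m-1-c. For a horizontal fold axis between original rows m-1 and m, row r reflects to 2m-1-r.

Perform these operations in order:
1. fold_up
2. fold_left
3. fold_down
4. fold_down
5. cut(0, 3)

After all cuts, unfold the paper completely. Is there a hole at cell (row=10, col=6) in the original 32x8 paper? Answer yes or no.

Answer: no

Derivation:
Op 1 fold_up: fold axis h@16; visible region now rows[0,16) x cols[0,8) = 16x8
Op 2 fold_left: fold axis v@4; visible region now rows[0,16) x cols[0,4) = 16x4
Op 3 fold_down: fold axis h@8; visible region now rows[8,16) x cols[0,4) = 8x4
Op 4 fold_down: fold axis h@12; visible region now rows[12,16) x cols[0,4) = 4x4
Op 5 cut(0, 3): punch at orig (12,3); cuts so far [(12, 3)]; region rows[12,16) x cols[0,4) = 4x4
Unfold 1 (reflect across h@12): 2 holes -> [(11, 3), (12, 3)]
Unfold 2 (reflect across h@8): 4 holes -> [(3, 3), (4, 3), (11, 3), (12, 3)]
Unfold 3 (reflect across v@4): 8 holes -> [(3, 3), (3, 4), (4, 3), (4, 4), (11, 3), (11, 4), (12, 3), (12, 4)]
Unfold 4 (reflect across h@16): 16 holes -> [(3, 3), (3, 4), (4, 3), (4, 4), (11, 3), (11, 4), (12, 3), (12, 4), (19, 3), (19, 4), (20, 3), (20, 4), (27, 3), (27, 4), (28, 3), (28, 4)]
Holes: [(3, 3), (3, 4), (4, 3), (4, 4), (11, 3), (11, 4), (12, 3), (12, 4), (19, 3), (19, 4), (20, 3), (20, 4), (27, 3), (27, 4), (28, 3), (28, 4)]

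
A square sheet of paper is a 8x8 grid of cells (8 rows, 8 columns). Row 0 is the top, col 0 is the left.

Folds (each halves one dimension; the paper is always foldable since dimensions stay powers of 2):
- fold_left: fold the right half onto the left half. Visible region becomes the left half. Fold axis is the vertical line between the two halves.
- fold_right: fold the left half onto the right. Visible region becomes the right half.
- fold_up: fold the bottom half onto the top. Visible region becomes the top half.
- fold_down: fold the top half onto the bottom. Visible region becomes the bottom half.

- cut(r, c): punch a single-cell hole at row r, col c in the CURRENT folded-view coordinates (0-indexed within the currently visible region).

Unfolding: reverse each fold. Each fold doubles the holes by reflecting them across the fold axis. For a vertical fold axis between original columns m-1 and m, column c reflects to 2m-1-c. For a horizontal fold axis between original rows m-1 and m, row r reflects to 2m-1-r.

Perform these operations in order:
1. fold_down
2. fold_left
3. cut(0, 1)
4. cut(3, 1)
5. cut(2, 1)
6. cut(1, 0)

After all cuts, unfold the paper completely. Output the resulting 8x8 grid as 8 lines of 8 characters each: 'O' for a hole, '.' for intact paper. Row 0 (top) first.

Answer: .O....O.
.O....O.
O......O
.O....O.
.O....O.
O......O
.O....O.
.O....O.

Derivation:
Op 1 fold_down: fold axis h@4; visible region now rows[4,8) x cols[0,8) = 4x8
Op 2 fold_left: fold axis v@4; visible region now rows[4,8) x cols[0,4) = 4x4
Op 3 cut(0, 1): punch at orig (4,1); cuts so far [(4, 1)]; region rows[4,8) x cols[0,4) = 4x4
Op 4 cut(3, 1): punch at orig (7,1); cuts so far [(4, 1), (7, 1)]; region rows[4,8) x cols[0,4) = 4x4
Op 5 cut(2, 1): punch at orig (6,1); cuts so far [(4, 1), (6, 1), (7, 1)]; region rows[4,8) x cols[0,4) = 4x4
Op 6 cut(1, 0): punch at orig (5,0); cuts so far [(4, 1), (5, 0), (6, 1), (7, 1)]; region rows[4,8) x cols[0,4) = 4x4
Unfold 1 (reflect across v@4): 8 holes -> [(4, 1), (4, 6), (5, 0), (5, 7), (6, 1), (6, 6), (7, 1), (7, 6)]
Unfold 2 (reflect across h@4): 16 holes -> [(0, 1), (0, 6), (1, 1), (1, 6), (2, 0), (2, 7), (3, 1), (3, 6), (4, 1), (4, 6), (5, 0), (5, 7), (6, 1), (6, 6), (7, 1), (7, 6)]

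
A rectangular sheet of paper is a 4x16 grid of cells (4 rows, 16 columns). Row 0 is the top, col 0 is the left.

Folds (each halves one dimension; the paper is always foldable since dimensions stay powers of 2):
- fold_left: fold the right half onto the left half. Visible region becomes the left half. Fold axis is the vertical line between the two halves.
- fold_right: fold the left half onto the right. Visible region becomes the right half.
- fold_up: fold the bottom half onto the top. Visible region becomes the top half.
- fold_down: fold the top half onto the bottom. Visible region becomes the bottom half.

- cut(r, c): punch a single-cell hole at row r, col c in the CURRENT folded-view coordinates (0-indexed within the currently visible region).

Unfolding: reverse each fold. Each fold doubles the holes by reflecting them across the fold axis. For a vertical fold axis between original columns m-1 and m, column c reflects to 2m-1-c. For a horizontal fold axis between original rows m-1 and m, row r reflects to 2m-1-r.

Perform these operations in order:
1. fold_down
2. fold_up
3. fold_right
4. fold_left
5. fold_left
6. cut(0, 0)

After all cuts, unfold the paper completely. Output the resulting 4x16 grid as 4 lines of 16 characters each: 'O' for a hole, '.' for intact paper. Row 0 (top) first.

Op 1 fold_down: fold axis h@2; visible region now rows[2,4) x cols[0,16) = 2x16
Op 2 fold_up: fold axis h@3; visible region now rows[2,3) x cols[0,16) = 1x16
Op 3 fold_right: fold axis v@8; visible region now rows[2,3) x cols[8,16) = 1x8
Op 4 fold_left: fold axis v@12; visible region now rows[2,3) x cols[8,12) = 1x4
Op 5 fold_left: fold axis v@10; visible region now rows[2,3) x cols[8,10) = 1x2
Op 6 cut(0, 0): punch at orig (2,8); cuts so far [(2, 8)]; region rows[2,3) x cols[8,10) = 1x2
Unfold 1 (reflect across v@10): 2 holes -> [(2, 8), (2, 11)]
Unfold 2 (reflect across v@12): 4 holes -> [(2, 8), (2, 11), (2, 12), (2, 15)]
Unfold 3 (reflect across v@8): 8 holes -> [(2, 0), (2, 3), (2, 4), (2, 7), (2, 8), (2, 11), (2, 12), (2, 15)]
Unfold 4 (reflect across h@3): 16 holes -> [(2, 0), (2, 3), (2, 4), (2, 7), (2, 8), (2, 11), (2, 12), (2, 15), (3, 0), (3, 3), (3, 4), (3, 7), (3, 8), (3, 11), (3, 12), (3, 15)]
Unfold 5 (reflect across h@2): 32 holes -> [(0, 0), (0, 3), (0, 4), (0, 7), (0, 8), (0, 11), (0, 12), (0, 15), (1, 0), (1, 3), (1, 4), (1, 7), (1, 8), (1, 11), (1, 12), (1, 15), (2, 0), (2, 3), (2, 4), (2, 7), (2, 8), (2, 11), (2, 12), (2, 15), (3, 0), (3, 3), (3, 4), (3, 7), (3, 8), (3, 11), (3, 12), (3, 15)]

Answer: O..OO..OO..OO..O
O..OO..OO..OO..O
O..OO..OO..OO..O
O..OO..OO..OO..O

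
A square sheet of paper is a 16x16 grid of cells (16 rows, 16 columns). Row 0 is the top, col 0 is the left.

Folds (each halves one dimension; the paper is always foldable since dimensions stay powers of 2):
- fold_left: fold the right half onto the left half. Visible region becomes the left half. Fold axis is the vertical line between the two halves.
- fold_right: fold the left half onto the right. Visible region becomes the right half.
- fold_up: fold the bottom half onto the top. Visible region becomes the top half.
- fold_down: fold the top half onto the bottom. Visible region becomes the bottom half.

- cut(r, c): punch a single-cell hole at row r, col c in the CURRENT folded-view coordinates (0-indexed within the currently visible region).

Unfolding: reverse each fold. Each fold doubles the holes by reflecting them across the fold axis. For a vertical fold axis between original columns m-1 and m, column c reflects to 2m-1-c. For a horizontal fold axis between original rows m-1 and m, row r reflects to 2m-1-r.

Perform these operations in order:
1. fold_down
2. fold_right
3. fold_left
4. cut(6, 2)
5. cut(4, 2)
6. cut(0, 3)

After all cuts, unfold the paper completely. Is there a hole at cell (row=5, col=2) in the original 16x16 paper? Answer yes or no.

Op 1 fold_down: fold axis h@8; visible region now rows[8,16) x cols[0,16) = 8x16
Op 2 fold_right: fold axis v@8; visible region now rows[8,16) x cols[8,16) = 8x8
Op 3 fold_left: fold axis v@12; visible region now rows[8,16) x cols[8,12) = 8x4
Op 4 cut(6, 2): punch at orig (14,10); cuts so far [(14, 10)]; region rows[8,16) x cols[8,12) = 8x4
Op 5 cut(4, 2): punch at orig (12,10); cuts so far [(12, 10), (14, 10)]; region rows[8,16) x cols[8,12) = 8x4
Op 6 cut(0, 3): punch at orig (8,11); cuts so far [(8, 11), (12, 10), (14, 10)]; region rows[8,16) x cols[8,12) = 8x4
Unfold 1 (reflect across v@12): 6 holes -> [(8, 11), (8, 12), (12, 10), (12, 13), (14, 10), (14, 13)]
Unfold 2 (reflect across v@8): 12 holes -> [(8, 3), (8, 4), (8, 11), (8, 12), (12, 2), (12, 5), (12, 10), (12, 13), (14, 2), (14, 5), (14, 10), (14, 13)]
Unfold 3 (reflect across h@8): 24 holes -> [(1, 2), (1, 5), (1, 10), (1, 13), (3, 2), (3, 5), (3, 10), (3, 13), (7, 3), (7, 4), (7, 11), (7, 12), (8, 3), (8, 4), (8, 11), (8, 12), (12, 2), (12, 5), (12, 10), (12, 13), (14, 2), (14, 5), (14, 10), (14, 13)]
Holes: [(1, 2), (1, 5), (1, 10), (1, 13), (3, 2), (3, 5), (3, 10), (3, 13), (7, 3), (7, 4), (7, 11), (7, 12), (8, 3), (8, 4), (8, 11), (8, 12), (12, 2), (12, 5), (12, 10), (12, 13), (14, 2), (14, 5), (14, 10), (14, 13)]

Answer: no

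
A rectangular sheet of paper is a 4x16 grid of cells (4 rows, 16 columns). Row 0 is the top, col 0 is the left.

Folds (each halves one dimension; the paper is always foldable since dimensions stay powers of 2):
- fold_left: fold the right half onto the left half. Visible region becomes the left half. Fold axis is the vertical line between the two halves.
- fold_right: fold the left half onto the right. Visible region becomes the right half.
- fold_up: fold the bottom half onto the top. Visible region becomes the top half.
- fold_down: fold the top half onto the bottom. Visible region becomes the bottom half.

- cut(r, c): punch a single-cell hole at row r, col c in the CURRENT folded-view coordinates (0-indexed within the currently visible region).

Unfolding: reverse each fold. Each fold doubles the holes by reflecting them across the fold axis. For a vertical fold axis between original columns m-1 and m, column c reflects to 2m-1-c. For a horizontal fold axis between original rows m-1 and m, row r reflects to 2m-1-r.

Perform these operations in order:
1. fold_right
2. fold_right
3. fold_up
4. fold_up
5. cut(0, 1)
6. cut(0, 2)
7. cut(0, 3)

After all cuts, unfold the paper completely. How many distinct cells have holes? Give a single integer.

Answer: 48

Derivation:
Op 1 fold_right: fold axis v@8; visible region now rows[0,4) x cols[8,16) = 4x8
Op 2 fold_right: fold axis v@12; visible region now rows[0,4) x cols[12,16) = 4x4
Op 3 fold_up: fold axis h@2; visible region now rows[0,2) x cols[12,16) = 2x4
Op 4 fold_up: fold axis h@1; visible region now rows[0,1) x cols[12,16) = 1x4
Op 5 cut(0, 1): punch at orig (0,13); cuts so far [(0, 13)]; region rows[0,1) x cols[12,16) = 1x4
Op 6 cut(0, 2): punch at orig (0,14); cuts so far [(0, 13), (0, 14)]; region rows[0,1) x cols[12,16) = 1x4
Op 7 cut(0, 3): punch at orig (0,15); cuts so far [(0, 13), (0, 14), (0, 15)]; region rows[0,1) x cols[12,16) = 1x4
Unfold 1 (reflect across h@1): 6 holes -> [(0, 13), (0, 14), (0, 15), (1, 13), (1, 14), (1, 15)]
Unfold 2 (reflect across h@2): 12 holes -> [(0, 13), (0, 14), (0, 15), (1, 13), (1, 14), (1, 15), (2, 13), (2, 14), (2, 15), (3, 13), (3, 14), (3, 15)]
Unfold 3 (reflect across v@12): 24 holes -> [(0, 8), (0, 9), (0, 10), (0, 13), (0, 14), (0, 15), (1, 8), (1, 9), (1, 10), (1, 13), (1, 14), (1, 15), (2, 8), (2, 9), (2, 10), (2, 13), (2, 14), (2, 15), (3, 8), (3, 9), (3, 10), (3, 13), (3, 14), (3, 15)]
Unfold 4 (reflect across v@8): 48 holes -> [(0, 0), (0, 1), (0, 2), (0, 5), (0, 6), (0, 7), (0, 8), (0, 9), (0, 10), (0, 13), (0, 14), (0, 15), (1, 0), (1, 1), (1, 2), (1, 5), (1, 6), (1, 7), (1, 8), (1, 9), (1, 10), (1, 13), (1, 14), (1, 15), (2, 0), (2, 1), (2, 2), (2, 5), (2, 6), (2, 7), (2, 8), (2, 9), (2, 10), (2, 13), (2, 14), (2, 15), (3, 0), (3, 1), (3, 2), (3, 5), (3, 6), (3, 7), (3, 8), (3, 9), (3, 10), (3, 13), (3, 14), (3, 15)]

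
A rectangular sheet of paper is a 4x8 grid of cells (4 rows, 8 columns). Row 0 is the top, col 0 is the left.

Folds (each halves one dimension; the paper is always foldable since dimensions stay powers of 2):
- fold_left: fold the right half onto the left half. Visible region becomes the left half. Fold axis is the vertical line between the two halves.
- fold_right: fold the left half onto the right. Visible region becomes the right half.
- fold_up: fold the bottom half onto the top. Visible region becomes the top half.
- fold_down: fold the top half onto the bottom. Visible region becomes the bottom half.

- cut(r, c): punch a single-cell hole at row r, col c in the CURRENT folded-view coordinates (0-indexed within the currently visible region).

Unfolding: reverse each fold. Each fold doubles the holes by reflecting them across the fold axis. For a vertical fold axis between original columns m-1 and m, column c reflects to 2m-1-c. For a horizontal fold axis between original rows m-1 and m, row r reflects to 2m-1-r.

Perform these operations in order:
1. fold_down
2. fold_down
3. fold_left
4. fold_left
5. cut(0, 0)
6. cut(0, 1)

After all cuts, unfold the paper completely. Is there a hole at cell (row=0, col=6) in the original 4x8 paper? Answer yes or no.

Answer: yes

Derivation:
Op 1 fold_down: fold axis h@2; visible region now rows[2,4) x cols[0,8) = 2x8
Op 2 fold_down: fold axis h@3; visible region now rows[3,4) x cols[0,8) = 1x8
Op 3 fold_left: fold axis v@4; visible region now rows[3,4) x cols[0,4) = 1x4
Op 4 fold_left: fold axis v@2; visible region now rows[3,4) x cols[0,2) = 1x2
Op 5 cut(0, 0): punch at orig (3,0); cuts so far [(3, 0)]; region rows[3,4) x cols[0,2) = 1x2
Op 6 cut(0, 1): punch at orig (3,1); cuts so far [(3, 0), (3, 1)]; region rows[3,4) x cols[0,2) = 1x2
Unfold 1 (reflect across v@2): 4 holes -> [(3, 0), (3, 1), (3, 2), (3, 3)]
Unfold 2 (reflect across v@4): 8 holes -> [(3, 0), (3, 1), (3, 2), (3, 3), (3, 4), (3, 5), (3, 6), (3, 7)]
Unfold 3 (reflect across h@3): 16 holes -> [(2, 0), (2, 1), (2, 2), (2, 3), (2, 4), (2, 5), (2, 6), (2, 7), (3, 0), (3, 1), (3, 2), (3, 3), (3, 4), (3, 5), (3, 6), (3, 7)]
Unfold 4 (reflect across h@2): 32 holes -> [(0, 0), (0, 1), (0, 2), (0, 3), (0, 4), (0, 5), (0, 6), (0, 7), (1, 0), (1, 1), (1, 2), (1, 3), (1, 4), (1, 5), (1, 6), (1, 7), (2, 0), (2, 1), (2, 2), (2, 3), (2, 4), (2, 5), (2, 6), (2, 7), (3, 0), (3, 1), (3, 2), (3, 3), (3, 4), (3, 5), (3, 6), (3, 7)]
Holes: [(0, 0), (0, 1), (0, 2), (0, 3), (0, 4), (0, 5), (0, 6), (0, 7), (1, 0), (1, 1), (1, 2), (1, 3), (1, 4), (1, 5), (1, 6), (1, 7), (2, 0), (2, 1), (2, 2), (2, 3), (2, 4), (2, 5), (2, 6), (2, 7), (3, 0), (3, 1), (3, 2), (3, 3), (3, 4), (3, 5), (3, 6), (3, 7)]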